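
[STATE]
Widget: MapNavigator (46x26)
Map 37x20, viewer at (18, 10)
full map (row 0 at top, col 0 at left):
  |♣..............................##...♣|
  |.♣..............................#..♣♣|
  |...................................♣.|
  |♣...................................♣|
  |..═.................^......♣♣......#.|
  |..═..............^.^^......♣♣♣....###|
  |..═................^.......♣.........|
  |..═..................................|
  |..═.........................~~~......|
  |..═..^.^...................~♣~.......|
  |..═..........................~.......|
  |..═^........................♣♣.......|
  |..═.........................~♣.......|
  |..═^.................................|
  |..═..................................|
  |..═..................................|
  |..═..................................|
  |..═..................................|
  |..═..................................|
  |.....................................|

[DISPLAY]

                                              
                                              
                                              
     ♣..............................##...♣    
     .♣..............................#..♣♣    
     ...................................♣.    
     ♣...................................♣    
     ..═.................^......♣♣......#.    
     ..═..............^.^^......♣♣♣....###    
     ..═................^.......♣.........    
     ..═..................................    
     ..═.........................~~~......    
     ..═..^.^...................~♣~.......    
     ..═...............@..........~.......    
     ..═^........................♣♣.......    
     ..═.........................~♣.......    
     ..═^.................................    
     ..═..................................    
     ..═..................................    
     ..═..................................    
     ..═..................................    
     ..═..................................    
     .....................................    
                                              
                                              
                                              


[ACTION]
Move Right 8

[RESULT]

                                              
                                              
                                              
............................##...♣            
.............................#..♣♣            
................................♣.            
.................................♣            
.................^......♣♣......#.            
..............^.^^......♣♣♣....###            
................^.......♣.........            
..................................            
.........................~~~......            
..^.^...................~♣~.......            
.......................@..~.......            
^........................♣♣.......            
.........................~♣.......            
^.................................            
..................................            
..................................            
..................................            
..................................            
..................................            
..................................            
                                              
                                              
                                              


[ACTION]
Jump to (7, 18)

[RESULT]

                ..═..............^.^^......♣♣♣
                ..═................^.......♣..
                ..═...........................
                ..═.........................~~
                ..═..^.^...................~♣~
                ..═..........................~
                ..═^........................♣♣
                ..═.........................~♣
                ..═^..........................
                ..═...........................
                ..═...........................
                ..═...........................
                ..═...........................
                ..═....@......................
                ..............................
                                              
                                              
                                              
                                              
                                              
                                              
                                              
                                              
                                              
                                              
                                              


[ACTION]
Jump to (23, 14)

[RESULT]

.♣..............................#..♣♣         
...................................♣.         
♣...................................♣         
..═.................^......♣♣......#.         
..═..............^.^^......♣♣♣....###         
..═................^.......♣.........         
..═..................................         
..═.........................~~~......         
..═..^.^...................~♣~.......         
..═..........................~.......         
..═^........................♣♣.......         
..═.........................~♣.......         
..═^.................................         
..═....................@.............         
..═..................................         
..═..................................         
..═..................................         
..═..................................         
.....................................         
                                              
                                              
                                              
                                              
                                              
                                              
                                              


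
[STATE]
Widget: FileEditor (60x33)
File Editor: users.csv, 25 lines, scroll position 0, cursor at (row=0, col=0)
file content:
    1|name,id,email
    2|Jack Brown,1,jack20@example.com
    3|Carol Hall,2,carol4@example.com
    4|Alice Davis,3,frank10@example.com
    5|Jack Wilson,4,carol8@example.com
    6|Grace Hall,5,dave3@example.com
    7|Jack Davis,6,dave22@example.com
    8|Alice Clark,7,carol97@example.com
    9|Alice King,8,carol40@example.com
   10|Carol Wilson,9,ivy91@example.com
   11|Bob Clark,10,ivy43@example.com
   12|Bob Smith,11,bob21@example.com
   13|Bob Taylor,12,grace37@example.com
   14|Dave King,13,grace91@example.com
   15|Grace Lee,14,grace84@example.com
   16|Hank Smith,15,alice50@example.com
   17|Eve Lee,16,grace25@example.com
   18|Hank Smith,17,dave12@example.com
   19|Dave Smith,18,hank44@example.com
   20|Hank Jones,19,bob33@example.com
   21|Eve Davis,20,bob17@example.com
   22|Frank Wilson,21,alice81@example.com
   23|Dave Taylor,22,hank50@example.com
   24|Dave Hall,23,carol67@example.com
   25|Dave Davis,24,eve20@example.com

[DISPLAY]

█ame,id,email                                              ▲
Jack Brown,1,jack20@example.com                            █
Carol Hall,2,carol4@example.com                            ░
Alice Davis,3,frank10@example.com                          ░
Jack Wilson,4,carol8@example.com                           ░
Grace Hall,5,dave3@example.com                             ░
Jack Davis,6,dave22@example.com                            ░
Alice Clark,7,carol97@example.com                          ░
Alice King,8,carol40@example.com                           ░
Carol Wilson,9,ivy91@example.com                           ░
Bob Clark,10,ivy43@example.com                             ░
Bob Smith,11,bob21@example.com                             ░
Bob Taylor,12,grace37@example.com                          ░
Dave King,13,grace91@example.com                           ░
Grace Lee,14,grace84@example.com                           ░
Hank Smith,15,alice50@example.com                          ░
Eve Lee,16,grace25@example.com                             ░
Hank Smith,17,dave12@example.com                           ░
Dave Smith,18,hank44@example.com                           ░
Hank Jones,19,bob33@example.com                            ░
Eve Davis,20,bob17@example.com                             ░
Frank Wilson,21,alice81@example.com                        ░
Dave Taylor,22,hank50@example.com                          ░
Dave Hall,23,carol67@example.com                           ░
Dave Davis,24,eve20@example.com                            ░
                                                           ░
                                                           ░
                                                           ░
                                                           ░
                                                           ░
                                                           ░
                                                           ░
                                                           ▼


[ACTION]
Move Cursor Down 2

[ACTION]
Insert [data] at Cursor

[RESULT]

name,id,email                                              ▲
Jack Brown,1,jack20@example.com                            █
data█arol Hall,2,carol4@example.com                        ░
Alice Davis,3,frank10@example.com                          ░
Jack Wilson,4,carol8@example.com                           ░
Grace Hall,5,dave3@example.com                             ░
Jack Davis,6,dave22@example.com                            ░
Alice Clark,7,carol97@example.com                          ░
Alice King,8,carol40@example.com                           ░
Carol Wilson,9,ivy91@example.com                           ░
Bob Clark,10,ivy43@example.com                             ░
Bob Smith,11,bob21@example.com                             ░
Bob Taylor,12,grace37@example.com                          ░
Dave King,13,grace91@example.com                           ░
Grace Lee,14,grace84@example.com                           ░
Hank Smith,15,alice50@example.com                          ░
Eve Lee,16,grace25@example.com                             ░
Hank Smith,17,dave12@example.com                           ░
Dave Smith,18,hank44@example.com                           ░
Hank Jones,19,bob33@example.com                            ░
Eve Davis,20,bob17@example.com                             ░
Frank Wilson,21,alice81@example.com                        ░
Dave Taylor,22,hank50@example.com                          ░
Dave Hall,23,carol67@example.com                           ░
Dave Davis,24,eve20@example.com                            ░
                                                           ░
                                                           ░
                                                           ░
                                                           ░
                                                           ░
                                                           ░
                                                           ░
                                                           ▼


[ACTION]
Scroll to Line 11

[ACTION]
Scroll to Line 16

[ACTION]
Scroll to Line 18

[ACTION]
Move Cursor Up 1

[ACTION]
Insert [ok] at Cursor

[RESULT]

name,id,email                                              ▲
Jackok█Brown,1,jack20@example.com                          █
dataCarol Hall,2,carol4@example.com                        ░
Alice Davis,3,frank10@example.com                          ░
Jack Wilson,4,carol8@example.com                           ░
Grace Hall,5,dave3@example.com                             ░
Jack Davis,6,dave22@example.com                            ░
Alice Clark,7,carol97@example.com                          ░
Alice King,8,carol40@example.com                           ░
Carol Wilson,9,ivy91@example.com                           ░
Bob Clark,10,ivy43@example.com                             ░
Bob Smith,11,bob21@example.com                             ░
Bob Taylor,12,grace37@example.com                          ░
Dave King,13,grace91@example.com                           ░
Grace Lee,14,grace84@example.com                           ░
Hank Smith,15,alice50@example.com                          ░
Eve Lee,16,grace25@example.com                             ░
Hank Smith,17,dave12@example.com                           ░
Dave Smith,18,hank44@example.com                           ░
Hank Jones,19,bob33@example.com                            ░
Eve Davis,20,bob17@example.com                             ░
Frank Wilson,21,alice81@example.com                        ░
Dave Taylor,22,hank50@example.com                          ░
Dave Hall,23,carol67@example.com                           ░
Dave Davis,24,eve20@example.com                            ░
                                                           ░
                                                           ░
                                                           ░
                                                           ░
                                                           ░
                                                           ░
                                                           ░
                                                           ▼


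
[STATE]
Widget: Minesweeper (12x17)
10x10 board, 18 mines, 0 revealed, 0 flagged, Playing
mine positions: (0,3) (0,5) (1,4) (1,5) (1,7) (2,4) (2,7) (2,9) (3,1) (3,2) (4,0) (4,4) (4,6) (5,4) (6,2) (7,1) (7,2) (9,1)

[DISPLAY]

■■■■■■■■■■  
■■■■■■■■■■  
■■■■■■■■■■  
■■■■■■■■■■  
■■■■■■■■■■  
■■■■■■■■■■  
■■■■■■■■■■  
■■■■■■■■■■  
■■■■■■■■■■  
■■■■■■■■■■  
            
            
            
            
            
            
            


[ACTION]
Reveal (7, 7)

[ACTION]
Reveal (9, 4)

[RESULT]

■■■■■■■■■■  
■■■■■■■■■■  
■■■■■■■■■■  
■■■■■■■221  
■■■■■■■1    
■■■■■311    
■■■311      
■■■2        
■■31        
■■1         
            
            
            
            
            
            
            


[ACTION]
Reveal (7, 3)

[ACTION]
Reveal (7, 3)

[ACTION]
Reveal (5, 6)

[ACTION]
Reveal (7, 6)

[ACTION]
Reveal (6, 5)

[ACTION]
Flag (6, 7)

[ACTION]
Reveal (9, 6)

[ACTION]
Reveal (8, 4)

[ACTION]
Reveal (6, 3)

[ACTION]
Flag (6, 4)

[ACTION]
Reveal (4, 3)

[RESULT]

■■■■■■■■■■  
■■■■■■■■■■  
■■■■■■■■■■  
■■■■■■■221  
■■■3■■■1    
■■■■■311    
■■■311      
■■■2        
■■31        
■■1         
            
            
            
            
            
            
            


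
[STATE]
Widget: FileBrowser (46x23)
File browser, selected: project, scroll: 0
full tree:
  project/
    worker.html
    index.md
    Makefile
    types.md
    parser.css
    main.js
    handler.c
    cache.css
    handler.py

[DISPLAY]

> [-] project/                                
    worker.html                               
    index.md                                  
    Makefile                                  
    types.md                                  
    parser.css                                
    main.js                                   
    handler.c                                 
    cache.css                                 
    handler.py                                
                                              
                                              
                                              
                                              
                                              
                                              
                                              
                                              
                                              
                                              
                                              
                                              
                                              


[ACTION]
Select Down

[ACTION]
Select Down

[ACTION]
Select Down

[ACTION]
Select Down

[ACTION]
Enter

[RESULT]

  [-] project/                                
    worker.html                               
    index.md                                  
    Makefile                                  
  > types.md                                  
    parser.css                                
    main.js                                   
    handler.c                                 
    cache.css                                 
    handler.py                                
                                              
                                              
                                              
                                              
                                              
                                              
                                              
                                              
                                              
                                              
                                              
                                              
                                              


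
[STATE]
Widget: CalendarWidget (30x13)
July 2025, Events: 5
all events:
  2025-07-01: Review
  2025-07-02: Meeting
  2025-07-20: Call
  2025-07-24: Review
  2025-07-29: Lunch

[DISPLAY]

          July 2025           
Mo Tu We Th Fr Sa Su          
    1*  2*  3  4  5  6        
 7  8  9 10 11 12 13          
14 15 16 17 18 19 20*         
21 22 23 24* 25 26 27         
28 29* 30 31                  
                              
                              
                              
                              
                              
                              


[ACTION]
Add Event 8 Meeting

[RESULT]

          July 2025           
Mo Tu We Th Fr Sa Su          
    1*  2*  3  4  5  6        
 7  8*  9 10 11 12 13         
14 15 16 17 18 19 20*         
21 22 23 24* 25 26 27         
28 29* 30 31                  
                              
                              
                              
                              
                              
                              


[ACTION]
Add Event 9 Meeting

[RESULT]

          July 2025           
Mo Tu We Th Fr Sa Su          
    1*  2*  3  4  5  6        
 7  8*  9* 10 11 12 13        
14 15 16 17 18 19 20*         
21 22 23 24* 25 26 27         
28 29* 30 31                  
                              
                              
                              
                              
                              
                              


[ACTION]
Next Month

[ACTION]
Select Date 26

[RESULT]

         August 2025          
Mo Tu We Th Fr Sa Su          
             1  2  3          
 4  5  6  7  8  9 10          
11 12 13 14 15 16 17          
18 19 20 21 22 23 24          
25 [26] 27 28 29 30 31        
                              
                              
                              
                              
                              
                              


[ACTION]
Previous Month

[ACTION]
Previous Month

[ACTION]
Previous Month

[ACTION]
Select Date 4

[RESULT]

           May 2025           
Mo Tu We Th Fr Sa Su          
          1  2  3 [ 4]        
 5  6  7  8  9 10 11          
12 13 14 15 16 17 18          
19 20 21 22 23 24 25          
26 27 28 29 30 31             
                              
                              
                              
                              
                              
                              


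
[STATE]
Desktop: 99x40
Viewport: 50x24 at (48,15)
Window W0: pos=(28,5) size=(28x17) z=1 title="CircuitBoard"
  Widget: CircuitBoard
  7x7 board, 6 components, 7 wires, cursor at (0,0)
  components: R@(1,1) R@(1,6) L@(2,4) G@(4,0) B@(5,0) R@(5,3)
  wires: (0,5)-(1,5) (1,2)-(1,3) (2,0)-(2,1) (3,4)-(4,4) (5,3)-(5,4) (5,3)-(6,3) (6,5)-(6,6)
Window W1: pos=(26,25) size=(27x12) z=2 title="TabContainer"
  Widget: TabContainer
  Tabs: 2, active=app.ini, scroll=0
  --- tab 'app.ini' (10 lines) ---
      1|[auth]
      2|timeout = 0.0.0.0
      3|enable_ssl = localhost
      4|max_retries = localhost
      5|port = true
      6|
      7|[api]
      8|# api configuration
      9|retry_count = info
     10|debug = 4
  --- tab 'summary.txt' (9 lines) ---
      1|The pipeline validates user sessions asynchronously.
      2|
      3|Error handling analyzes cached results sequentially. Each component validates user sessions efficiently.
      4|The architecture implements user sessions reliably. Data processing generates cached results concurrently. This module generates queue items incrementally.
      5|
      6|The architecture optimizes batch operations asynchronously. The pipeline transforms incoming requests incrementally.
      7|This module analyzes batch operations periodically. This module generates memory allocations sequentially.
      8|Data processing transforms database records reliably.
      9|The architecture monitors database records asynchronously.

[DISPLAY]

 ·     ┃                                          
 │     ┃                                          
 ·     ┃                                          
       ┃                                          
 ·     ┃                                          
       ┃                                          
━━━━━━━┛                                          
                                                  
                                                  
                                                  
━━━━┓                                             
    ┃                                             
────┨                                             
t   ┃                                             
────┃                                             
    ┃                                             
    ┃                                             
t   ┃                                             
st  ┃                                             
    ┃                                             
    ┃                                             
━━━━┛                                             
                                                  
                                                  


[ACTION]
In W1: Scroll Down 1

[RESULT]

 ·     ┃                                          
 │     ┃                                          
 ·     ┃                                          
       ┃                                          
 ·     ┃                                          
       ┃                                          
━━━━━━━┛                                          
                                                  
                                                  
                                                  
━━━━┓                                             
    ┃                                             
────┨                                             
t   ┃                                             
────┃                                             
    ┃                                             
t   ┃                                             
st  ┃                                             
    ┃                                             
    ┃                                             
    ┃                                             
━━━━┛                                             
                                                  
                                                  


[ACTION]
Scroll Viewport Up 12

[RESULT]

                                                  
                                                  
━━━━━━━┓                                          
       ┃                                          
───────┨                                          
       ┃                                          
     · ┃                                          
     │ ┃                                          
     · ┃                                          
       ┃                                          
 L     ┃                                          
       ┃                                          
 ·     ┃                                          
 │     ┃                                          
 ·     ┃                                          
       ┃                                          
 ·     ┃                                          
       ┃                                          
━━━━━━━┛                                          
                                                  
                                                  
                                                  
━━━━┓                                             
    ┃                                             


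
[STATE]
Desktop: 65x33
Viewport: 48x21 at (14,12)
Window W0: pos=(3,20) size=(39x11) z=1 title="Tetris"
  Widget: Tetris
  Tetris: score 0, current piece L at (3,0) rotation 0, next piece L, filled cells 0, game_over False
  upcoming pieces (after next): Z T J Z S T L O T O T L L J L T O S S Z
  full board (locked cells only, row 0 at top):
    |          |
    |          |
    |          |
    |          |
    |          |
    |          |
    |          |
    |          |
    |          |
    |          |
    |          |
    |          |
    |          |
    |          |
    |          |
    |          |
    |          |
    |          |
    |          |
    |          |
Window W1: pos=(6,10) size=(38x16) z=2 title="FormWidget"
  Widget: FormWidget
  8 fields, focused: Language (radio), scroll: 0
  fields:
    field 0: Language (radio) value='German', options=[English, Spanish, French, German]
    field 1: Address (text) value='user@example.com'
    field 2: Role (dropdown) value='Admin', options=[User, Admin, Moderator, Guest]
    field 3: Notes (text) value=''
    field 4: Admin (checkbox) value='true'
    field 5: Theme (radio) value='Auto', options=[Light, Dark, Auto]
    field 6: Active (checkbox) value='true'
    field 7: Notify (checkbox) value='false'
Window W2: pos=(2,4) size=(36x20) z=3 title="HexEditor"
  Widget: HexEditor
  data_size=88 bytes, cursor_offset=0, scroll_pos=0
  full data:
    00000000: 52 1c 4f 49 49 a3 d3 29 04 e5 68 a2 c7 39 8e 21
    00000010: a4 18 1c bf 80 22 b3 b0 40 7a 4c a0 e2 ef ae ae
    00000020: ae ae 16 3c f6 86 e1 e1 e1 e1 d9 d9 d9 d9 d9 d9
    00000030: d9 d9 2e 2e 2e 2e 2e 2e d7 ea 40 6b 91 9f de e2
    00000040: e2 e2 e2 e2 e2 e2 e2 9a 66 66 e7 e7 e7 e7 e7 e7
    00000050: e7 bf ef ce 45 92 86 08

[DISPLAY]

7 bf ef ce 45 92 86 08 ┃─────┨                  
                       ┃Spani┃                  
                       ┃    ]┃                  
                       ┃   ▼]┃                  
                       ┃    ]┃                  
                       ┃     ┃                  
                       ┃rk  (┃                  
                       ┃     ┃                  
                       ┃     ┃                  
                       ┃     ┃                  
                       ┃     ┃                  
━━━━━━━━━━━━━━━━━━━━━━━┛     ┃                  
                             ┃                  
━━━━━━━━━━━━━━━━━━━━━━━━━━━━━┛                  
│                          ┃                    
│                          ┃                    
│                          ┃                    
│Score:                    ┃                    
━━━━━━━━━━━━━━━━━━━━━━━━━━━┛                    
                                                
                                                


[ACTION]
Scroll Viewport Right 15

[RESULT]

f ef ce 45 92 86 08 ┃─────┨                     
                    ┃Spani┃                     
                    ┃    ]┃                     
                    ┃   ▼]┃                     
                    ┃    ]┃                     
                    ┃     ┃                     
                    ┃rk  (┃                     
                    ┃     ┃                     
                    ┃     ┃                     
                    ┃     ┃                     
                    ┃     ┃                     
━━━━━━━━━━━━━━━━━━━━┛     ┃                     
                          ┃                     
━━━━━━━━━━━━━━━━━━━━━━━━━━┛                     
                        ┃                       
                        ┃                       
                        ┃                       
ore:                    ┃                       
━━━━━━━━━━━━━━━━━━━━━━━━┛                       
                                                
                                                


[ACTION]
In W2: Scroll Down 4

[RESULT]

                    ┃─────┨                     
                    ┃Spani┃                     
                    ┃    ]┃                     
                    ┃   ▼]┃                     
                    ┃    ]┃                     
                    ┃     ┃                     
                    ┃rk  (┃                     
                    ┃     ┃                     
                    ┃     ┃                     
                    ┃     ┃                     
                    ┃     ┃                     
━━━━━━━━━━━━━━━━━━━━┛     ┃                     
                          ┃                     
━━━━━━━━━━━━━━━━━━━━━━━━━━┛                     
                        ┃                       
                        ┃                       
                        ┃                       
ore:                    ┃                       
━━━━━━━━━━━━━━━━━━━━━━━━┛                       
                                                
                                                


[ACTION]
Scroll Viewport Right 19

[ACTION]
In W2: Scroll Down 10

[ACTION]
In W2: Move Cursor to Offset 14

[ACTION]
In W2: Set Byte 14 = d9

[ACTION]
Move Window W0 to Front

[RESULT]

                    ┃─────┨                     
                    ┃Spani┃                     
                    ┃    ]┃                     
                    ┃   ▼]┃                     
                    ┃    ]┃                     
                    ┃     ┃                     
                    ┃rk  (┃                     
                    ┃     ┃                     
━━━━━━━━━━━━━━━━━━━━━━━━┓ ┃                     
                        ┃ ┃                     
────────────────────────┨ ┃                     
xt:                     ┃ ┃                     
▒                       ┃ ┃                     
▒                       ┃━┛                     
                        ┃                       
                        ┃                       
                        ┃                       
ore:                    ┃                       
━━━━━━━━━━━━━━━━━━━━━━━━┛                       
                                                
                                                


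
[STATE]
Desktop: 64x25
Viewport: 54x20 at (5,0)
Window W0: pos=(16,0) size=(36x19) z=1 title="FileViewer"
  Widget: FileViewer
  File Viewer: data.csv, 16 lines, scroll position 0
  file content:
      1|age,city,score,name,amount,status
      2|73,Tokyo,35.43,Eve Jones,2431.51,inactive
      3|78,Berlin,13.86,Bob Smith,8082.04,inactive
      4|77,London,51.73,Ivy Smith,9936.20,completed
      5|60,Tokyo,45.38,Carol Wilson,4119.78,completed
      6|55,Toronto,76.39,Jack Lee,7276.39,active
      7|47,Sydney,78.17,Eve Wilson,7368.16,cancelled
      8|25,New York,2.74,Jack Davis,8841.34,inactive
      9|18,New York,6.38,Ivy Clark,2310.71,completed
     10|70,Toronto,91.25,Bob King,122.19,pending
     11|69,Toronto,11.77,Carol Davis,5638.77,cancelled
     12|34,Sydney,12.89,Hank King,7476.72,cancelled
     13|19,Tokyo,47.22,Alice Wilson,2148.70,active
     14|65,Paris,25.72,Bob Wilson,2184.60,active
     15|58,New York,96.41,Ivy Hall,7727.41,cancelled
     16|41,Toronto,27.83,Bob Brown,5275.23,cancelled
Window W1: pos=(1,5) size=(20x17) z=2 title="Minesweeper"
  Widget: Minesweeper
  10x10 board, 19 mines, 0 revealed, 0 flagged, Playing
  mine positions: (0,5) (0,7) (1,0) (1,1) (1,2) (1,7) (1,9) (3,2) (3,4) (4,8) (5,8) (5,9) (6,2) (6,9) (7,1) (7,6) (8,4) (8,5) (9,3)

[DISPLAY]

           ┏━━━━━━━━━━━━━━━━━━━━━━━━━━━━━━━━━━┓       
           ┃ FileViewer                       ┃       
           ┠──────────────────────────────────┨       
           ┃age,city,score,name,amount,status▲┃       
           ┃73,Tokyo,35.43,Eve Jones,2431.51,█┃       
━━━━━━━━━━━━━━━┓erlin,13.86,Bob Smith,8082.04░┃       
nesweeper      ┃ondon,51.73,Ivy Smith,9936.20░┃       
───────────────┨okyo,45.38,Carol Wilson,4119.░┃       
■■■■■■■        ┃oronto,76.39,Jack Lee,7276.39░┃       
■■■■■■■        ┃ydney,78.17,Eve Wilson,7368.1░┃       
■■■■■■■        ┃ew York,2.74,Jack Davis,8841.░┃       
■■■■■■■        ┃ew York,6.38,Ivy Clark,2310.7░┃       
■■■■■■■        ┃oronto,91.25,Bob King,122.19,░┃       
■■■■■■■        ┃oronto,11.77,Carol Davis,5638░┃       
■■■■■■■        ┃ydney,12.89,Hank King,7476.72░┃       
■■■■■■■        ┃okyo,47.22,Alice Wilson,2148.░┃       
■■■■■■■        ┃aris,25.72,Bob Wilson,2184.60░┃       
■■■■■■■        ┃ew York,96.41,Ivy Hall,7727.4▼┃       
               ┃━━━━━━━━━━━━━━━━━━━━━━━━━━━━━━┛       
               ┃                                      


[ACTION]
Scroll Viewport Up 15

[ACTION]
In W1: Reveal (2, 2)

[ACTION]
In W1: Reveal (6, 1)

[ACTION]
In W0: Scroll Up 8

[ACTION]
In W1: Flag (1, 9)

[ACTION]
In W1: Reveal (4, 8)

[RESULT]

           ┏━━━━━━━━━━━━━━━━━━━━━━━━━━━━━━━━━━┓       
           ┃ FileViewer                       ┃       
           ┠──────────────────────────────────┨       
           ┃age,city,score,name,amount,status▲┃       
           ┃73,Tokyo,35.43,Eve Jones,2431.51,█┃       
━━━━━━━━━━━━━━━┓erlin,13.86,Bob Smith,8082.04░┃       
nesweeper      ┃ondon,51.73,Ivy Smith,9936.20░┃       
───────────────┨okyo,45.38,Carol Wilson,4119.░┃       
■■✹■✹■■        ┃oronto,76.39,Jack Lee,7276.39░┃       
■■■■✹■✹        ┃ydney,78.17,Eve Wilson,7368.1░┃       
■■■■■■■        ┃ew York,2.74,Jack Davis,8841.░┃       
■✹■■■■■        ┃ew York,6.38,Ivy Clark,2310.7░┃       
■■■■■✹■        ┃oronto,91.25,Bob King,122.19,░┃       
■■■■■✹✹        ┃oronto,11.77,Carol Davis,5638░┃       
■■■■■■✹        ┃ydney,12.89,Hank King,7476.72░┃       
■■■✹■■■        ┃okyo,47.22,Alice Wilson,2148.░┃       
■✹✹■■■■        ┃aris,25.72,Bob Wilson,2184.60░┃       
✹■■■■■■        ┃ew York,96.41,Ivy Hall,7727.4▼┃       
               ┃━━━━━━━━━━━━━━━━━━━━━━━━━━━━━━┛       
               ┃                                      


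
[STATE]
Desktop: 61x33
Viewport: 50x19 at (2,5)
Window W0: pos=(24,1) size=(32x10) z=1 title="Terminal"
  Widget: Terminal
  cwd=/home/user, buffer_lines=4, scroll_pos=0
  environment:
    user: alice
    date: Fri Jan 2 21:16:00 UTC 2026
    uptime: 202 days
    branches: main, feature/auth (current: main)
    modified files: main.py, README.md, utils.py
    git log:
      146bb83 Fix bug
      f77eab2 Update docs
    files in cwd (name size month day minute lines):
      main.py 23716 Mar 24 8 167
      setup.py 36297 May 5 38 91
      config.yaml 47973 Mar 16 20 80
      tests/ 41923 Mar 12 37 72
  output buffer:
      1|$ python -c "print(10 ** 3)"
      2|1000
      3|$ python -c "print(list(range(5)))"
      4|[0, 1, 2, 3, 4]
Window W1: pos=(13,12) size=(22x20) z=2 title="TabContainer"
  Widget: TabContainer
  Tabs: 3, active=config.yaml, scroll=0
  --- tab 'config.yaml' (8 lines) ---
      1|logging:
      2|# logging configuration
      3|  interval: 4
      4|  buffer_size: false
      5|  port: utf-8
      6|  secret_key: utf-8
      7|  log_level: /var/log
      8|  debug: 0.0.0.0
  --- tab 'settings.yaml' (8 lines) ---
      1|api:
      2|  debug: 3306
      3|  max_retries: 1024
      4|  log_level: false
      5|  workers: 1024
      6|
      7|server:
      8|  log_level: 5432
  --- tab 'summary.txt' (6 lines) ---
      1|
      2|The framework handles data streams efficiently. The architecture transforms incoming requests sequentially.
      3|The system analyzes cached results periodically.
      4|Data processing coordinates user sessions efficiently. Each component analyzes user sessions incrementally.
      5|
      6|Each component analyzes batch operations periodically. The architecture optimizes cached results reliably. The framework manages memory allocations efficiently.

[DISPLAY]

                      ┃1000                       
                      ┃$ python -c "print(list(ran
                      ┃[0, 1, 2, 3, 4]            
                      ┃$ █                        
                      ┃                           
                      ┗━━━━━━━━━━━━━━━━━━━━━━━━━━━
                                                  
           ┏━━━━━━━━━━━━━━━━━━━━┓                 
           ┃ TabContainer       ┃                 
           ┠────────────────────┨                 
           ┃[config.yaml]│ setti┃                 
           ┃────────────────────┃                 
           ┃logging:            ┃                 
           ┃# logging configurat┃                 
           ┃  interval: 4       ┃                 
           ┃  buffer_size: false┃                 
           ┃  port: utf-8       ┃                 
           ┃  secret_key: utf-8 ┃                 
           ┃  log_level: /var/lo┃                 


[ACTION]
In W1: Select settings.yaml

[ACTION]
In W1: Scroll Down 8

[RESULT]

                      ┃1000                       
                      ┃$ python -c "print(list(ran
                      ┃[0, 1, 2, 3, 4]            
                      ┃$ █                        
                      ┃                           
                      ┗━━━━━━━━━━━━━━━━━━━━━━━━━━━
                                                  
           ┏━━━━━━━━━━━━━━━━━━━━┓                 
           ┃ TabContainer       ┃                 
           ┠────────────────────┨                 
           ┃ config.yaml │[setti┃                 
           ┃────────────────────┃                 
           ┃  log_level: 5432   ┃                 
           ┃                    ┃                 
           ┃                    ┃                 
           ┃                    ┃                 
           ┃                    ┃                 
           ┃                    ┃                 
           ┃                    ┃                 


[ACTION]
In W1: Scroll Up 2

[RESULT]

                      ┃1000                       
                      ┃$ python -c "print(list(ran
                      ┃[0, 1, 2, 3, 4]            
                      ┃$ █                        
                      ┃                           
                      ┗━━━━━━━━━━━━━━━━━━━━━━━━━━━
                                                  
           ┏━━━━━━━━━━━━━━━━━━━━┓                 
           ┃ TabContainer       ┃                 
           ┠────────────────────┨                 
           ┃ config.yaml │[setti┃                 
           ┃────────────────────┃                 
           ┃                    ┃                 
           ┃server:             ┃                 
           ┃  log_level: 5432   ┃                 
           ┃                    ┃                 
           ┃                    ┃                 
           ┃                    ┃                 
           ┃                    ┃                 


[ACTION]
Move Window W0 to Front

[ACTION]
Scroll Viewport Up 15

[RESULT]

                                                  
                      ┏━━━━━━━━━━━━━━━━━━━━━━━━━━━
                      ┃ Terminal                  
                      ┠───────────────────────────
                      ┃$ python -c "print(10 ** 3)
                      ┃1000                       
                      ┃$ python -c "print(list(ran
                      ┃[0, 1, 2, 3, 4]            
                      ┃$ █                        
                      ┃                           
                      ┗━━━━━━━━━━━━━━━━━━━━━━━━━━━
                                                  
           ┏━━━━━━━━━━━━━━━━━━━━┓                 
           ┃ TabContainer       ┃                 
           ┠────────────────────┨                 
           ┃ config.yaml │[setti┃                 
           ┃────────────────────┃                 
           ┃                    ┃                 
           ┃server:             ┃                 
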